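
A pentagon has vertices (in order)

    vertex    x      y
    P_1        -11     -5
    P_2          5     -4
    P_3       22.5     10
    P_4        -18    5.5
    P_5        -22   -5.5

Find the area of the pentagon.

Apply the surveyor's formula: 2A = Σ (x_i·y_{i+1} − x_{i+1}·y_i), indices taken mod 5.
Cross-terms: 69, 140, 303.75, 220, 49.5  ⇒  Σ = 782.25
Area = |Σ|/2 = 391.125.

391.125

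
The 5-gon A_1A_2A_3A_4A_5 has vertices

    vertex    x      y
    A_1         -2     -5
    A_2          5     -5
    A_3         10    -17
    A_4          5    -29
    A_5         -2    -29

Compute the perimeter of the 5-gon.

|A_1A_2| = √((7)² + (0)²) = √49 = 7
|A_2A_3| = √((5)² + (-12)²) = √169 = 13
|A_3A_4| = √((-5)² + (-12)²) = √169 = 13
|A_4A_5| = √((-7)² + (0)²) = √49 = 7
|A_5A_1| = √((0)² + (24)²) = √576 = 24
Perimeter = 7 + 13 + 13 + 7 + 24 = 64.

64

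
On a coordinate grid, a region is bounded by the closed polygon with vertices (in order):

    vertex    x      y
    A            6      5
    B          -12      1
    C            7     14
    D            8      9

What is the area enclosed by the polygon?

86

Σ = (66) + (-175) + (-49) + (-14) = -172
Area = |Σ|/2 = 86.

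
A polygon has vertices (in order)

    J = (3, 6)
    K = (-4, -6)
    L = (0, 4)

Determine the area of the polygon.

11

Σ = (6) + (-16) + (-12) = -22
Area = |Σ|/2 = 11.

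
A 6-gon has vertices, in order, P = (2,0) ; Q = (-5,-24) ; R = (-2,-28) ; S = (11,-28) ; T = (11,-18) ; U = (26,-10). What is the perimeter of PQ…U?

96

|PQ| = √((-7)² + (-24)²) = √625 = 25
|QR| = √((3)² + (-4)²) = √25 = 5
|RS| = √((13)² + (0)²) = √169 = 13
|ST| = √((0)² + (10)²) = √100 = 10
|TU| = √((15)² + (8)²) = √289 = 17
|UP| = √((-24)² + (10)²) = √676 = 26
Perimeter = 25 + 5 + 13 + 10 + 17 + 26 = 96.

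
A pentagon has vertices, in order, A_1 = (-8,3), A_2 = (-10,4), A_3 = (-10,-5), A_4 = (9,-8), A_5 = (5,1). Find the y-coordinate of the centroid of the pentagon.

Apply Gauss's area formula. First the cross-terms c_i = x_i·y_{i+1} − x_{i+1}·y_i:
  -2, 90, 125, 49, 23  ⇒  2A = 285, A = 142.5.
Then Σ (y_i + y_{i+1})·c_i = -1980, so ȳ = -1980 / (6·142.5) = -44/19.

-44/19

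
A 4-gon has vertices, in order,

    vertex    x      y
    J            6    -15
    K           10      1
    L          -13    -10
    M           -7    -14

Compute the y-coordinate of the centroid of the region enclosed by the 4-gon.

-319/37

Apply the shoelace (surveyor's) formula. First the cross-terms c_i = x_i·y_{i+1} − x_{i+1}·y_i:
  156, -87, 112, 189  ⇒  2A = 370, A = 185.
Then Σ (y_i + y_{i+1})·c_i = -9570, so ȳ = -9570 / (6·185) = -319/37.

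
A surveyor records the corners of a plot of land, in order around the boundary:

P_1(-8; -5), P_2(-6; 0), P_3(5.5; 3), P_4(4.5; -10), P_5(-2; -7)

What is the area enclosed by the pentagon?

107

Apply the surveyor's formula: 2A = Σ (x_i·y_{i+1} − x_{i+1}·y_i), indices taken mod 5.
Σ = (-30) + (-18) + (-68.5) + (-51.5) + (-46) = -214
Area = |Σ|/2 = 107.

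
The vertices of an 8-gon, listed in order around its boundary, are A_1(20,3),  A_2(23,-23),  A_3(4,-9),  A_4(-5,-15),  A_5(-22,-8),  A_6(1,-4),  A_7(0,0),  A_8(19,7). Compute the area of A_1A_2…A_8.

513

Σ = (-529) + (-115) + (-105) + (-290) + (96) + (0) + (0) + (-83) = -1026
Area = |Σ|/2 = 513.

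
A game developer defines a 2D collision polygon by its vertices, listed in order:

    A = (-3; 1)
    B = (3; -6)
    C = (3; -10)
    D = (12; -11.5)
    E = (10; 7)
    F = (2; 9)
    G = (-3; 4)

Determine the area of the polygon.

203.75

Apply the shoelace formula: 2A = Σ (x_i·y_{i+1} − x_{i+1}·y_i), indices taken mod 7.
Σ = (15) + (-12) + (85.5) + (199) + (76) + (35) + (9) = 407.5
Area = |Σ|/2 = 203.75.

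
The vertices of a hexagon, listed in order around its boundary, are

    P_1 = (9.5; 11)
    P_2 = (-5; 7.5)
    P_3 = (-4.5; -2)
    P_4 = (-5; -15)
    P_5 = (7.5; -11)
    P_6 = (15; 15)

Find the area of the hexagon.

347.5

Σ = (126.25) + (43.75) + (57.5) + (167.5) + (277.5) + (22.5) = 695
Area = |Σ|/2 = 347.5.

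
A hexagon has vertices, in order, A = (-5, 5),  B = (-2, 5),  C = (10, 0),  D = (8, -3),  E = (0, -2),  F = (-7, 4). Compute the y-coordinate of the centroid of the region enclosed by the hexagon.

131/140

Apply Gauss's area formula. First the cross-terms c_i = x_i·y_{i+1} − x_{i+1}·y_i:
  -15, -50, -30, -16, -14, -15  ⇒  2A = -140, A = -70.
Then Σ (y_i + y_{i+1})·c_i = -393, so ȳ = -393 / (6·(-70)) = 131/140.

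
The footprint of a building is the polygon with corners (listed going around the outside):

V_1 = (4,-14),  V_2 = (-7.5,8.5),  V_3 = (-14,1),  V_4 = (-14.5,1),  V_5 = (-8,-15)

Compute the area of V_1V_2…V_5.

Apply the surveyor's formula: 2A = Σ (x_i·y_{i+1} − x_{i+1}·y_i), indices taken mod 5.
V_1→V_2: (4)(8.5) − (-7.5)(-14) = -71
V_2→V_3: (-7.5)(1) − (-14)(8.5) = 111.5
V_3→V_4: (-14)(1) − (-14.5)(1) = 0.5
V_4→V_5: (-14.5)(-15) − (-8)(1) = 225.5
V_5→V_1: (-8)(-14) − (4)(-15) = 172
Σ = 438.5
Area = |Σ|/2 = 219.25.

219.25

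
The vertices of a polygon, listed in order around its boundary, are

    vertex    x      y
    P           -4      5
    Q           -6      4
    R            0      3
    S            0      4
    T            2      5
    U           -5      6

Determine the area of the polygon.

12

P→Q: (-4)(4) − (-6)(5) = 14
Q→R: (-6)(3) − (0)(4) = -18
R→S: (0)(4) − (0)(3) = 0
S→T: (0)(5) − (2)(4) = -8
T→U: (2)(6) − (-5)(5) = 37
U→P: (-5)(5) − (-4)(6) = -1
Σ = 24
Area = |Σ|/2 = 12.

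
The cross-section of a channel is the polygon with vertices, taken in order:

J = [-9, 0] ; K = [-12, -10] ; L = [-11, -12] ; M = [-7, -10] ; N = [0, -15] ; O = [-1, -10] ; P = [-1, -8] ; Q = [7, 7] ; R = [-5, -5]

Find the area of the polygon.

121

Apply the shoelace formula: 2A = Σ (x_i·y_{i+1} − x_{i+1}·y_i), indices taken mod 9.
Σ = (90) + (34) + (26) + (105) + (-15) + (-2) + (49) + (0) + (-45) = 242
Area = |Σ|/2 = 121.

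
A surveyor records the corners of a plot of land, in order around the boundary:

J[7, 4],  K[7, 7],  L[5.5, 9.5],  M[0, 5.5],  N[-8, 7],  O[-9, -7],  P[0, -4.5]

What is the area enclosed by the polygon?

Σ = (21) + (28) + (30.25) + (44) + (119) + (40.5) + (31.5) = 314.25
Area = |Σ|/2 = 157.125.

157.125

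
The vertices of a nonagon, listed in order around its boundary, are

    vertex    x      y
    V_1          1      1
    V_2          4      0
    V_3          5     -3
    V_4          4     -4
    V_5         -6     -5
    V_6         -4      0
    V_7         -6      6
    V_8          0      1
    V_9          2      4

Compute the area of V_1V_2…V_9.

61

Apply Gauss's area formula: 2A = Σ (x_i·y_{i+1} − x_{i+1}·y_i), indices taken mod 9.
Cross-terms: -4, -12, -8, -44, -20, -24, -6, -2, -2  ⇒  Σ = -122
Area = |Σ|/2 = 61.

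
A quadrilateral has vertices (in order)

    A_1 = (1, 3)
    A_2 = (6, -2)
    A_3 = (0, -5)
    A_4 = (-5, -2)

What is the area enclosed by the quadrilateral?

44

Σ = (-20) + (-30) + (-25) + (-13) = -88
Area = |Σ|/2 = 44.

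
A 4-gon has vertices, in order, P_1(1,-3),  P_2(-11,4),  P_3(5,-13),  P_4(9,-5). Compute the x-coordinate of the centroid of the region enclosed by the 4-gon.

155/123

Apply the shoelace (surveyor's) formula. First the cross-terms c_i = x_i·y_{i+1} − x_{i+1}·y_i:
  -29, 123, 92, -22  ⇒  2A = 164, A = 82.
Then Σ (x_i + x_{i+1})·c_i = 620, so x̄ = 620 / (6·82) = 155/123.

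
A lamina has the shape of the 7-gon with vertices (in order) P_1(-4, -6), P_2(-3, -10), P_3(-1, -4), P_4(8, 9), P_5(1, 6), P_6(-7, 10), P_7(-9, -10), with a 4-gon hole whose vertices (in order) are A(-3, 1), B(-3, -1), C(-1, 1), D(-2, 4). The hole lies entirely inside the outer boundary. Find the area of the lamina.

151

Outer boundary:
Σ = (22) + (2) + (23) + (39) + (52) + (160) + (14) = 312
Area = |Σ|/2 = 156.
Hole:
Apply the surveyor's formula: 2A = Σ (x_i·y_{i+1} − x_{i+1}·y_i), indices taken mod 4.
Cross-terms: 6, -4, -2, 10  ⇒  Σ = 10
Area = |Σ|/2 = 5.
Net area = 156 − 5 = 151.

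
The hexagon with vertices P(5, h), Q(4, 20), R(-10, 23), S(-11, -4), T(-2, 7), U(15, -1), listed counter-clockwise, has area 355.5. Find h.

Write out the shoelace sum; only the two edges meeting at P involve h:
2·Area = [(15·h − 5·(-1)) + (5·20 − 4·h)] + 397
       = 11·h + 502 = 711
⇒ h = 19.

19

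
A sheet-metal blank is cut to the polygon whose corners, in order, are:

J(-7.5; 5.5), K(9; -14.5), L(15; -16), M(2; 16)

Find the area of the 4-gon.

Σ = (59.25) + (73.5) + (272) + (131) = 535.75
Area = |Σ|/2 = 267.875.

267.875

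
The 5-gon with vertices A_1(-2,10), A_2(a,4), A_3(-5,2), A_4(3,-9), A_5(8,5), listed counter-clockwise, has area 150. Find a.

The doubled signed area Σ (x_i y_{i+1} − x_{i+1} y_i) is linear in a.
With a=0 it equals 228; the coefficient of a is -8 (from the two edges through A_2).
So -8·a + 228 = 2·150 = 300 ⇒ a = -9.

-9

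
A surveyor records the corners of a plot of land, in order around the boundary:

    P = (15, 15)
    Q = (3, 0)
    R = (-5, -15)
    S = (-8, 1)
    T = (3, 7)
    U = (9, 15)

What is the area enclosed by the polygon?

Cross-terms: -45, -45, -125, -59, -18, -90  ⇒  Σ = -382
Area = |Σ|/2 = 191.

191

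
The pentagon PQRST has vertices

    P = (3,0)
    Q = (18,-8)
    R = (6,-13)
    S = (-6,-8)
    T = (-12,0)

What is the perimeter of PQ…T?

68

|PQ| = √((15)² + (-8)²) = √289 = 17
|QR| = √((-12)² + (-5)²) = √169 = 13
|RS| = √((-12)² + (5)²) = √169 = 13
|ST| = √((-6)² + (8)²) = √100 = 10
|TP| = √((15)² + (0)²) = √225 = 15
Perimeter = 17 + 13 + 13 + 10 + 15 = 68.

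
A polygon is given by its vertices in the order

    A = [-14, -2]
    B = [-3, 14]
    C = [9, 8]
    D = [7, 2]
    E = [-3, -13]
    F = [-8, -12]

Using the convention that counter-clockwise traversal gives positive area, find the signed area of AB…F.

Apply the shoelace formula: 2A = Σ (x_i·y_{i+1} − x_{i+1}·y_i), indices taken mod 6.
Σ = (-202) + (-150) + (-38) + (-85) + (-68) + (-152) = -695
Signed area = Σ/2 = -347.5 (negative ⇒ clockwise traversal).

-347.5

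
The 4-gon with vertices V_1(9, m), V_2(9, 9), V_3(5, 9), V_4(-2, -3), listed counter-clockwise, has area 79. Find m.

-1

The doubled signed area Σ (x_i y_{i+1} − x_{i+1} y_i) is linear in m.
With m=0 it equals 147; the coefficient of m is -11 (from the two edges through V_1).
So -11·m + 147 = 2·79 = 158 ⇒ m = -1.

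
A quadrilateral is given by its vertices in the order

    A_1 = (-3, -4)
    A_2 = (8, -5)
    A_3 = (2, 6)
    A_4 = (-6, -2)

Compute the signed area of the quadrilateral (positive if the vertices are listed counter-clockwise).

77.5

Apply the shoelace (surveyor's) formula: 2A = Σ (x_i·y_{i+1} − x_{i+1}·y_i), indices taken mod 4.
Σ = (47) + (58) + (32) + (18) = 155
Signed area = Σ/2 = 77.5 (positive ⇒ counter-clockwise traversal).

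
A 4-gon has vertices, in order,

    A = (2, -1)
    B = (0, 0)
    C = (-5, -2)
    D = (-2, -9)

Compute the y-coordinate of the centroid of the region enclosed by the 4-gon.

-217/61

Apply the shoelace (surveyor's) formula. First the cross-terms c_i = x_i·y_{i+1} − x_{i+1}·y_i:
  0, 0, 41, 20  ⇒  2A = 61, A = 30.5.
Then Σ (y_i + y_{i+1})·c_i = -651, so ȳ = -651 / (6·30.5) = -217/61.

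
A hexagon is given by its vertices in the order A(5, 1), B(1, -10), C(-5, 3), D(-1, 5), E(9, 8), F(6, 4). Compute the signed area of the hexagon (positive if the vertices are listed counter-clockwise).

-99.5

Apply the shoelace (surveyor's) formula: 2A = Σ (x_i·y_{i+1} − x_{i+1}·y_i), indices taken mod 6.
Cross-terms: -51, -47, -22, -53, -12, -14  ⇒  Σ = -199
Signed area = Σ/2 = -99.5 (negative ⇒ clockwise traversal).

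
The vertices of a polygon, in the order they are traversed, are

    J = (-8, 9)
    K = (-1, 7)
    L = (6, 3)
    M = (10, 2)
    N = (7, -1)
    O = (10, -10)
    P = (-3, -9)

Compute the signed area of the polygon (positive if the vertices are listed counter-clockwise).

Σ = (-47) + (-45) + (-18) + (-24) + (-60) + (-120) + (-99) = -413
Signed area = Σ/2 = -206.5 (negative ⇒ clockwise traversal).

-206.5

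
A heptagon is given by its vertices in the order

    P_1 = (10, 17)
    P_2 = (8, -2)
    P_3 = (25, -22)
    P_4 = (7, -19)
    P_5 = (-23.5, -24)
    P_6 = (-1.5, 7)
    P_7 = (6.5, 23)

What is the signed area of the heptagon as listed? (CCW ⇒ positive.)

Apply the surveyor's formula: 2A = Σ (x_i·y_{i+1} − x_{i+1}·y_i), indices taken mod 7.
Cross-terms: -156, -126, -321, -614.5, -200.5, -80, -119.5  ⇒  Σ = -1617.5
Signed area = Σ/2 = -808.75 (negative ⇒ clockwise traversal).

-808.75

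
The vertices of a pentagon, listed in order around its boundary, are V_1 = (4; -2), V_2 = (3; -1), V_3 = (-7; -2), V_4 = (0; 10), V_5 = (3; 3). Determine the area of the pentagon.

64.5

Apply the surveyor's formula: 2A = Σ (x_i·y_{i+1} − x_{i+1}·y_i), indices taken mod 5.
Σ = (2) + (-13) + (-70) + (-30) + (-18) = -129
Area = |Σ|/2 = 64.5.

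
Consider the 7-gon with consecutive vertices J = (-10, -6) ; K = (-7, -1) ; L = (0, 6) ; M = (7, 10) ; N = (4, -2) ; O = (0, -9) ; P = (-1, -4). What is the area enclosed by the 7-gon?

124.5

Cross-terms: -32, -42, -42, -54, -36, -9, -34  ⇒  Σ = -249
Area = |Σ|/2 = 124.5.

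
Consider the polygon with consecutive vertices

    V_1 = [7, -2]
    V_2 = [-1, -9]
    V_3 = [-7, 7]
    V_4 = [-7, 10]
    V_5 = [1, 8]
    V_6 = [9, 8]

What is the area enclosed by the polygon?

180

Apply Gauss's area formula: 2A = Σ (x_i·y_{i+1} − x_{i+1}·y_i), indices taken mod 6.
Σ = (-65) + (-70) + (-21) + (-66) + (-64) + (-74) = -360
Area = |Σ|/2 = 180.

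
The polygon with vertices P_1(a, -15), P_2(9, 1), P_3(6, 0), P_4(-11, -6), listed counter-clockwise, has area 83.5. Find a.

Write out the shoelace sum; only the two edges meeting at P_1 involve a:
2·Area = [((-11)·(-15) − a·(-6)) + (a·1 − 9·(-15))] + -42
       = 7·a + 258 = 167
⇒ a = -13.

-13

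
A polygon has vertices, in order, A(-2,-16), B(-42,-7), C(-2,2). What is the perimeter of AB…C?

100

|AB| = √((-40)² + (9)²) = √1681 = 41
|BC| = √((40)² + (9)²) = √1681 = 41
|CA| = √((0)² + (-18)²) = √324 = 18
Perimeter = 41 + 41 + 18 = 100.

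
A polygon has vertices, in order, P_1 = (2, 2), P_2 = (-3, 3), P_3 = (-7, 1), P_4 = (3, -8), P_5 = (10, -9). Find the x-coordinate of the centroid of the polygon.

Apply Gauss's area formula. First the cross-terms c_i = x_i·y_{i+1} − x_{i+1}·y_i:
  12, 18, 53, 53, 38  ⇒  2A = 174, A = 87.
Then Σ (x_i + x_{i+1})·c_i = 741, so x̄ = 741 / (6·87) = 247/174.

247/174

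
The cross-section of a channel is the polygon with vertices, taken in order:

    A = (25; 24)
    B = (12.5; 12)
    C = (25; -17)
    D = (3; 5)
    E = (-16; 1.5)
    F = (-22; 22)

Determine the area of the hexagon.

Apply the shoelace formula: 2A = Σ (x_i·y_{i+1} − x_{i+1}·y_i), indices taken mod 6.
Σ = (0) + (-512.5) + (176) + (84.5) + (-319) + (-1078) = -1649
Area = |Σ|/2 = 824.5.

824.5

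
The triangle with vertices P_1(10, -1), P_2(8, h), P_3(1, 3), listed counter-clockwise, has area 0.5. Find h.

The doubled signed area Σ (x_i y_{i+1} − x_{i+1} y_i) is linear in h.
With h=0 it equals 1; the coefficient of h is 9 (from the two edges through P_2).
So 9·h + 1 = 2·0.5 = 1 ⇒ h = 0.

0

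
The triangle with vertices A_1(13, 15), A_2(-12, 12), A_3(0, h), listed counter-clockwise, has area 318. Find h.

Write out the shoelace sum; only the two edges meeting at A_3 involve h:
2·Area = [((-12)·h − 0·12) + (0·15 − 13·h)] + 336
       = -25·h + 336 = 636
⇒ h = -12.

-12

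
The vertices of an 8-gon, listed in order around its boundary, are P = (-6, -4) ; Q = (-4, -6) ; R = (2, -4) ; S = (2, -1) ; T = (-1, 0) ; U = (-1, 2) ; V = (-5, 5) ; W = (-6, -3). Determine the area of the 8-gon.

Apply the shoelace formula: 2A = Σ (x_i·y_{i+1} − x_{i+1}·y_i), indices taken mod 8.
P→Q: (-6)(-6) − (-4)(-4) = 20
Q→R: (-4)(-4) − (2)(-6) = 28
R→S: (2)(-1) − (2)(-4) = 6
S→T: (2)(0) − (-1)(-1) = -1
T→U: (-1)(2) − (-1)(0) = -2
U→V: (-1)(5) − (-5)(2) = 5
V→W: (-5)(-3) − (-6)(5) = 45
W→P: (-6)(-4) − (-6)(-3) = 6
Σ = 107
Area = |Σ|/2 = 53.5.

53.5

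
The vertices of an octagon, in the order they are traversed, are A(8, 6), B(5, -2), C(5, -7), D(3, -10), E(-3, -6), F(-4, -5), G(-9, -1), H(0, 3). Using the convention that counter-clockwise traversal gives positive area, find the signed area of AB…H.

Σ = (-46) + (-25) + (-29) + (-48) + (-9) + (-41) + (-27) + (-24) = -249
Signed area = Σ/2 = -124.5 (negative ⇒ clockwise traversal).

-124.5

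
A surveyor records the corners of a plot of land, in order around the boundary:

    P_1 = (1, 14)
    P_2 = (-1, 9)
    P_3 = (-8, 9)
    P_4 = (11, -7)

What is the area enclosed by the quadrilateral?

102

Apply the shoelace formula: 2A = Σ (x_i·y_{i+1} − x_{i+1}·y_i), indices taken mod 4.
Σ = (23) + (63) + (-43) + (161) = 204
Area = |Σ|/2 = 102.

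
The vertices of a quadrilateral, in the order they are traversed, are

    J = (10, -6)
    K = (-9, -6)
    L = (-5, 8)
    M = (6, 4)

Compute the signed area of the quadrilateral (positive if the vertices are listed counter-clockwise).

Apply the shoelace formula: 2A = Σ (x_i·y_{i+1} − x_{i+1}·y_i), indices taken mod 4.
J→K: (10)(-6) − (-9)(-6) = -114
K→L: (-9)(8) − (-5)(-6) = -102
L→M: (-5)(4) − (6)(8) = -68
M→J: (6)(-6) − (10)(4) = -76
Σ = -360
Signed area = Σ/2 = -180 (negative ⇒ clockwise traversal).

-180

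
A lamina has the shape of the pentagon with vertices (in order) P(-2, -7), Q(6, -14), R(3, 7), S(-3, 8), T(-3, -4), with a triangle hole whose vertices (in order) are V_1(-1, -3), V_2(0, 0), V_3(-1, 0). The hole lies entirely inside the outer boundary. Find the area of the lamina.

122.5

Outer boundary:
Σ = (70) + (84) + (45) + (36) + (13) = 248
Area = |Σ|/2 = 124.
Hole:
Cross-terms: 0, 0, 3  ⇒  Σ = 3
Area = |Σ|/2 = 1.5.
Net area = 124 − 1.5 = 122.5.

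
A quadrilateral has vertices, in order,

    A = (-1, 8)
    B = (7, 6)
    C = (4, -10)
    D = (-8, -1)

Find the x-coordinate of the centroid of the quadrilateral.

97/183

Apply the shoelace formula. First the cross-terms c_i = x_i·y_{i+1} − x_{i+1}·y_i:
  -62, -94, -84, -65  ⇒  2A = -305, A = -152.5.
Then Σ (x_i + x_{i+1})·c_i = -485, so x̄ = -485 / (6·(-152.5)) = 97/183.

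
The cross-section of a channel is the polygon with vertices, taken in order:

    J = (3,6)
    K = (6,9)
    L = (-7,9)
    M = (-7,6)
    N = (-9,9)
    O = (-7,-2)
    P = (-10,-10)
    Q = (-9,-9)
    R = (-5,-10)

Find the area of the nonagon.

Cross-terms: -9, 117, 21, -9, 81, 50, 0, 45, 0  ⇒  Σ = 296
Area = |Σ|/2 = 148.

148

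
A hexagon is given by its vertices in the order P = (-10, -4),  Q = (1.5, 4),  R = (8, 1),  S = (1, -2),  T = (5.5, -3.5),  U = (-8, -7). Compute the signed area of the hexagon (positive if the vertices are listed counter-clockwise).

-89.25

P→Q: (-10)(4) − (1.5)(-4) = -34
Q→R: (1.5)(1) − (8)(4) = -30.5
R→S: (8)(-2) − (1)(1) = -17
S→T: (1)(-3.5) − (5.5)(-2) = 7.5
T→U: (5.5)(-7) − (-8)(-3.5) = -66.5
U→P: (-8)(-4) − (-10)(-7) = -38
Σ = -178.5
Signed area = Σ/2 = -89.25 (negative ⇒ clockwise traversal).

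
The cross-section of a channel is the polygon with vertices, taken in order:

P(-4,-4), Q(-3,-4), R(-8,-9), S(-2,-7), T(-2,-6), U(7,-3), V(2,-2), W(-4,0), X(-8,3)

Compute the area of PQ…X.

49.5

Apply the shoelace formula: 2A = Σ (x_i·y_{i+1} − x_{i+1}·y_i), indices taken mod 9.
Σ = (4) + (-5) + (38) + (-2) + (48) + (-8) + (-8) + (-12) + (44) = 99
Area = |Σ|/2 = 49.5.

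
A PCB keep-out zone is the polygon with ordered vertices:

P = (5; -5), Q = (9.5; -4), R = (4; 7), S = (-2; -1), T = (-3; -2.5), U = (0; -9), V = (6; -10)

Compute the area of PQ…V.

111.5

Apply the shoelace (surveyor's) formula: 2A = Σ (x_i·y_{i+1} − x_{i+1}·y_i), indices taken mod 7.
Σ = (27.5) + (82.5) + (10) + (2) + (27) + (54) + (20) = 223
Area = |Σ|/2 = 111.5.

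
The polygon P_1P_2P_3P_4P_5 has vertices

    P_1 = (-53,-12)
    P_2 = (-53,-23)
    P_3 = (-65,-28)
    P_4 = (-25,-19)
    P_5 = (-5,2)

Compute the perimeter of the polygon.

144

|P_1P_2| = √((0)² + (-11)²) = √121 = 11
|P_2P_3| = √((-12)² + (-5)²) = √169 = 13
|P_3P_4| = √((40)² + (9)²) = √1681 = 41
|P_4P_5| = √((20)² + (21)²) = √841 = 29
|P_5P_1| = √((-48)² + (-14)²) = √2500 = 50
Perimeter = 11 + 13 + 41 + 29 + 50 = 144.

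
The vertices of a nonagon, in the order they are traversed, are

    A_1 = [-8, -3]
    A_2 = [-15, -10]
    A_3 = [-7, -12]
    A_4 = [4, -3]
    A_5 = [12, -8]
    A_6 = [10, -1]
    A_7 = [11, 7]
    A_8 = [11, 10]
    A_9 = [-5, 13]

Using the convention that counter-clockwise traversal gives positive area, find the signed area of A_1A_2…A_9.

356

Apply the shoelace (surveyor's) formula: 2A = Σ (x_i·y_{i+1} − x_{i+1}·y_i), indices taken mod 9.
A_1→A_2: (-8)(-10) − (-15)(-3) = 35
A_2→A_3: (-15)(-12) − (-7)(-10) = 110
A_3→A_4: (-7)(-3) − (4)(-12) = 69
A_4→A_5: (4)(-8) − (12)(-3) = 4
A_5→A_6: (12)(-1) − (10)(-8) = 68
A_6→A_7: (10)(7) − (11)(-1) = 81
A_7→A_8: (11)(10) − (11)(7) = 33
A_8→A_9: (11)(13) − (-5)(10) = 193
A_9→A_1: (-5)(-3) − (-8)(13) = 119
Σ = 712
Signed area = Σ/2 = 356 (positive ⇒ counter-clockwise traversal).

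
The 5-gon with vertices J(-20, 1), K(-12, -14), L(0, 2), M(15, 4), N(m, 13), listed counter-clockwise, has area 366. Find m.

Write out the shoelace sum; only the two edges meeting at N involve m:
2·Area = [(15·13 − m·4) + (m·1 − (-20)·13)] + 238
       = -3·m + 693 = 732
⇒ m = -13.

-13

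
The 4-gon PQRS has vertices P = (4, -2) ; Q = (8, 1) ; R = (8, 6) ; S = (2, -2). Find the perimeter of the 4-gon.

22

|PQ| = √((4)² + (3)²) = √25 = 5
|QR| = √((0)² + (5)²) = √25 = 5
|RS| = √((-6)² + (-8)²) = √100 = 10
|SP| = √((2)² + (0)²) = √4 = 2
Perimeter = 5 + 5 + 10 + 2 = 22.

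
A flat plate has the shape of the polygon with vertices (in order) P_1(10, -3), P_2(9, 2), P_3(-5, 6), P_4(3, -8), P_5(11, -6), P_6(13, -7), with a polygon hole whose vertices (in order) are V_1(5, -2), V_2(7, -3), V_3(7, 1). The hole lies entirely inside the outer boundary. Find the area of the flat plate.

Outer boundary:
Σ = (47) + (64) + (22) + (70) + (1) + (31) = 235
Area = |Σ|/2 = 117.5.
Hole:
V_1→V_2: (5)(-3) − (7)(-2) = -1
V_2→V_3: (7)(1) − (7)(-3) = 28
V_3→V_1: (7)(-2) − (5)(1) = -19
Σ = 8
Area = |Σ|/2 = 4.
Net area = 117.5 − 4 = 113.5.

113.5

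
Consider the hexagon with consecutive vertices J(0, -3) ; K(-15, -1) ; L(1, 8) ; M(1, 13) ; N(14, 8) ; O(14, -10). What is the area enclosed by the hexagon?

313.5

Apply the surveyor's formula: 2A = Σ (x_i·y_{i+1} − x_{i+1}·y_i), indices taken mod 6.
Σ = (-45) + (-119) + (5) + (-174) + (-252) + (-42) = -627
Area = |Σ|/2 = 313.5.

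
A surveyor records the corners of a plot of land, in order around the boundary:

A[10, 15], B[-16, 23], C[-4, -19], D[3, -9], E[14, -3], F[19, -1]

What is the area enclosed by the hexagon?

707

A→B: (10)(23) − (-16)(15) = 470
B→C: (-16)(-19) − (-4)(23) = 396
C→D: (-4)(-9) − (3)(-19) = 93
D→E: (3)(-3) − (14)(-9) = 117
E→F: (14)(-1) − (19)(-3) = 43
F→A: (19)(15) − (10)(-1) = 295
Σ = 1414
Area = |Σ|/2 = 707.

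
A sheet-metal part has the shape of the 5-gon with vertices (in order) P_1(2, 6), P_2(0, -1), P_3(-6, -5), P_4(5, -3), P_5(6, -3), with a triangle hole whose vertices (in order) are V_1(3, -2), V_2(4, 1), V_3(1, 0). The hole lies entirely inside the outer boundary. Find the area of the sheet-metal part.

36

Outer boundary:
Σ = (-2) + (-6) + (43) + (3) + (42) = 80
Area = |Σ|/2 = 40.
Hole:
Apply the shoelace formula: 2A = Σ (x_i·y_{i+1} − x_{i+1}·y_i), indices taken mod 3.
Σ = (11) + (-1) + (-2) = 8
Area = |Σ|/2 = 4.
Net area = 40 − 4 = 36.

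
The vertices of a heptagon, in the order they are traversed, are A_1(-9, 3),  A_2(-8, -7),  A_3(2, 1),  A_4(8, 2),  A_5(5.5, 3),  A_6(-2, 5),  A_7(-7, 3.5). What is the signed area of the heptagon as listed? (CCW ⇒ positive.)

87

Apply Gauss's area formula: 2A = Σ (x_i·y_{i+1} − x_{i+1}·y_i), indices taken mod 7.
A_1→A_2: (-9)(-7) − (-8)(3) = 87
A_2→A_3: (-8)(1) − (2)(-7) = 6
A_3→A_4: (2)(2) − (8)(1) = -4
A_4→A_5: (8)(3) − (5.5)(2) = 13
A_5→A_6: (5.5)(5) − (-2)(3) = 33.5
A_6→A_7: (-2)(3.5) − (-7)(5) = 28
A_7→A_1: (-7)(3) − (-9)(3.5) = 10.5
Σ = 174
Signed area = Σ/2 = 87 (positive ⇒ counter-clockwise traversal).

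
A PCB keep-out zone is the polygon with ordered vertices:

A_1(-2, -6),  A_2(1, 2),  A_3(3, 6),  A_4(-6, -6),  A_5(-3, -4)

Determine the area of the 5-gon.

Apply the surveyor's formula: 2A = Σ (x_i·y_{i+1} − x_{i+1}·y_i), indices taken mod 5.
Cross-terms: 2, 0, 18, 6, 10  ⇒  Σ = 36
Area = |Σ|/2 = 18.

18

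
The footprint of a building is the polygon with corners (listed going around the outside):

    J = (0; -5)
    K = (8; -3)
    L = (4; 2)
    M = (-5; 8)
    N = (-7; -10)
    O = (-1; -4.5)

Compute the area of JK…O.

121.25

Apply the surveyor's formula: 2A = Σ (x_i·y_{i+1} − x_{i+1}·y_i), indices taken mod 6.
Σ = (40) + (28) + (42) + (106) + (21.5) + (5) = 242.5
Area = |Σ|/2 = 121.25.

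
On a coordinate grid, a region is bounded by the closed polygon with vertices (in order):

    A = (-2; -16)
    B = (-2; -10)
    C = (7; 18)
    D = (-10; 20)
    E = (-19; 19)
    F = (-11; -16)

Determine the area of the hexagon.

594.5

A→B: (-2)(-10) − (-2)(-16) = -12
B→C: (-2)(18) − (7)(-10) = 34
C→D: (7)(20) − (-10)(18) = 320
D→E: (-10)(19) − (-19)(20) = 190
E→F: (-19)(-16) − (-11)(19) = 513
F→A: (-11)(-16) − (-2)(-16) = 144
Σ = 1189
Area = |Σ|/2 = 594.5.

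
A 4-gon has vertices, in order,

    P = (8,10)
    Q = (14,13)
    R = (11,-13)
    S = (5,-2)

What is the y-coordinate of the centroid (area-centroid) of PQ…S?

Apply Gauss's area formula. First the cross-terms c_i = x_i·y_{i+1} − x_{i+1}·y_i:
  -36, -325, 43, 66  ⇒  2A = -252, A = -126.
Then Σ (y_i + y_{i+1})·c_i = -945, so ȳ = -945 / (6·(-126)) = 1.25.

1.25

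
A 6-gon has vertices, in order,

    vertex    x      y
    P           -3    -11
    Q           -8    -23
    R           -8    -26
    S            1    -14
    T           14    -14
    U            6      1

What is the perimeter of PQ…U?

76

|PQ| = √((-5)² + (-12)²) = √169 = 13
|QR| = √((0)² + (-3)²) = √9 = 3
|RS| = √((9)² + (12)²) = √225 = 15
|ST| = √((13)² + (0)²) = √169 = 13
|TU| = √((-8)² + (15)²) = √289 = 17
|UP| = √((-9)² + (-12)²) = √225 = 15
Perimeter = 13 + 3 + 15 + 13 + 17 + 15 = 76.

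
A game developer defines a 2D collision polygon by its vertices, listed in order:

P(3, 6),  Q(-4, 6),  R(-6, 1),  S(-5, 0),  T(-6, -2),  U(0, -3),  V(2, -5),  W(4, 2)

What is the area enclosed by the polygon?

Apply Gauss's area formula: 2A = Σ (x_i·y_{i+1} − x_{i+1}·y_i), indices taken mod 8.
P→Q: (3)(6) − (-4)(6) = 42
Q→R: (-4)(1) − (-6)(6) = 32
R→S: (-6)(0) − (-5)(1) = 5
S→T: (-5)(-2) − (-6)(0) = 10
T→U: (-6)(-3) − (0)(-2) = 18
U→V: (0)(-5) − (2)(-3) = 6
V→W: (2)(2) − (4)(-5) = 24
W→P: (4)(6) − (3)(2) = 18
Σ = 155
Area = |Σ|/2 = 77.5.

77.5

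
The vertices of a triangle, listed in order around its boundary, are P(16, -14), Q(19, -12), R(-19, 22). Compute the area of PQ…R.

89

Apply Gauss's area formula: 2A = Σ (x_i·y_{i+1} − x_{i+1}·y_i), indices taken mod 3.
Cross-terms: 74, 190, -86  ⇒  Σ = 178
Area = |Σ|/2 = 89.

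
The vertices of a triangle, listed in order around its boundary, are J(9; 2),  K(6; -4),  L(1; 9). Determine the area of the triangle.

34.5

Σ = (-48) + (58) + (-79) = -69
Area = |Σ|/2 = 34.5.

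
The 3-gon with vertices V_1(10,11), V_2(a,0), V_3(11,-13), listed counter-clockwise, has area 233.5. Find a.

-9

The doubled signed area Σ (x_i y_{i+1} − x_{i+1} y_i) is linear in a.
With a=0 it equals 251; the coefficient of a is -24 (from the two edges through V_2).
So -24·a + 251 = 2·233.5 = 467 ⇒ a = -9.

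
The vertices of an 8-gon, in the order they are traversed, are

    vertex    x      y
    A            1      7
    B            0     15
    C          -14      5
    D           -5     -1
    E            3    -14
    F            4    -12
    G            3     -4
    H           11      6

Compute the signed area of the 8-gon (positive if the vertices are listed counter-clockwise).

255

Apply the shoelace formula: 2A = Σ (x_i·y_{i+1} − x_{i+1}·y_i), indices taken mod 8.
Σ = (15) + (210) + (39) + (73) + (20) + (20) + (62) + (71) = 510
Signed area = Σ/2 = 255 (positive ⇒ counter-clockwise traversal).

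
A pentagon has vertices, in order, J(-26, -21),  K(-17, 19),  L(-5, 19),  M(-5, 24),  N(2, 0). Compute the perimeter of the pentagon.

118

|JK| = √((9)² + (40)²) = √1681 = 41
|KL| = √((12)² + (0)²) = √144 = 12
|LM| = √((0)² + (5)²) = √25 = 5
|MN| = √((7)² + (-24)²) = √625 = 25
|NJ| = √((-28)² + (-21)²) = √1225 = 35
Perimeter = 41 + 12 + 5 + 25 + 35 = 118.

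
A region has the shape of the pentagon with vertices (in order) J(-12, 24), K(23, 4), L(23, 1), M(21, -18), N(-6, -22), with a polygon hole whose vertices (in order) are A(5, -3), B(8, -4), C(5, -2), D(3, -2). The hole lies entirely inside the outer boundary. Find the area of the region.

Outer boundary:
Apply the surveyor's formula: 2A = Σ (x_i·y_{i+1} − x_{i+1}·y_i), indices taken mod 5.
J→K: (-12)(4) − (23)(24) = -600
K→L: (23)(1) − (23)(4) = -69
L→M: (23)(-18) − (21)(1) = -435
M→N: (21)(-22) − (-6)(-18) = -570
N→J: (-6)(24) − (-12)(-22) = -408
Σ = -2082
Area = |Σ|/2 = 1041.
Hole:
Apply the shoelace formula: 2A = Σ (x_i·y_{i+1} − x_{i+1}·y_i), indices taken mod 4.
Cross-terms: 4, 4, -4, 1  ⇒  Σ = 5
Area = |Σ|/2 = 2.5.
Net area = 1041 − 2.5 = 1038.5.

1038.5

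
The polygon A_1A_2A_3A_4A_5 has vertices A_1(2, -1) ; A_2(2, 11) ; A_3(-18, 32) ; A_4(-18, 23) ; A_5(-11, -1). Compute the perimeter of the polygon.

88

|A_1A_2| = √((0)² + (12)²) = √144 = 12
|A_2A_3| = √((-20)² + (21)²) = √841 = 29
|A_3A_4| = √((0)² + (-9)²) = √81 = 9
|A_4A_5| = √((7)² + (-24)²) = √625 = 25
|A_5A_1| = √((13)² + (0)²) = √169 = 13
Perimeter = 12 + 29 + 9 + 25 + 13 = 88.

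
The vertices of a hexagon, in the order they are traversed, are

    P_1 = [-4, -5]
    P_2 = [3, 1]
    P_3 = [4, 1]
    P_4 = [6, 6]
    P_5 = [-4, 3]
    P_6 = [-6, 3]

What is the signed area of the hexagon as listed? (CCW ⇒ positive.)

59

Apply Gauss's area formula: 2A = Σ (x_i·y_{i+1} − x_{i+1}·y_i), indices taken mod 6.
Σ = (11) + (-1) + (18) + (42) + (6) + (42) = 118
Signed area = Σ/2 = 59 (positive ⇒ counter-clockwise traversal).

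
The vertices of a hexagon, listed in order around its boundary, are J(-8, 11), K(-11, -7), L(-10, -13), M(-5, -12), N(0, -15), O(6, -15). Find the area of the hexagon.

Σ = (177) + (73) + (55) + (75) + (90) + (-54) = 416
Area = |Σ|/2 = 208.

208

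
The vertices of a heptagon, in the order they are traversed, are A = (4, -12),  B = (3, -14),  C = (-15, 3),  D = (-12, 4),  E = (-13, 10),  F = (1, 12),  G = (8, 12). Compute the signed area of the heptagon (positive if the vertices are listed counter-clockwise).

-353.5

Cross-terms: -20, -201, -24, -68, -166, -84, -144  ⇒  Σ = -707
Signed area = Σ/2 = -353.5 (negative ⇒ clockwise traversal).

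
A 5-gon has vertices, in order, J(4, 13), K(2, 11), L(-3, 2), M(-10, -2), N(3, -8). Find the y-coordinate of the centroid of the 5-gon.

Apply Gauss's area formula. First the cross-terms c_i = x_i·y_{i+1} − x_{i+1}·y_i:
  18, 37, 26, 86, 71  ⇒  2A = 238, A = 119.
Then Σ (y_i + y_{i+1})·c_i = 408, so ȳ = 408 / (6·119) = 4/7.

4/7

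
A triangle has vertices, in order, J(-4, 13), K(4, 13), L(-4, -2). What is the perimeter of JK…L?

40

|JK| = √((8)² + (0)²) = √64 = 8
|KL| = √((-8)² + (-15)²) = √289 = 17
|LJ| = √((0)² + (15)²) = √225 = 15
Perimeter = 8 + 17 + 15 = 40.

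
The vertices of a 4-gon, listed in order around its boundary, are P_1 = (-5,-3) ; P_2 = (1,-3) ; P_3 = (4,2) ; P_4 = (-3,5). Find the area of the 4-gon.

46

Apply the shoelace formula: 2A = Σ (x_i·y_{i+1} − x_{i+1}·y_i), indices taken mod 4.
Σ = (18) + (14) + (26) + (34) = 92
Area = |Σ|/2 = 46.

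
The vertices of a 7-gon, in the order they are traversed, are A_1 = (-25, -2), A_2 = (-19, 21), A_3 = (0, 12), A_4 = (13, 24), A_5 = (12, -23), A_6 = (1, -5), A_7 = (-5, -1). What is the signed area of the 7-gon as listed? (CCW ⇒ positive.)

-806

Apply the shoelace (surveyor's) formula: 2A = Σ (x_i·y_{i+1} − x_{i+1}·y_i), indices taken mod 7.
Σ = (-563) + (-228) + (-156) + (-587) + (-37) + (-26) + (-15) = -1612
Signed area = Σ/2 = -806 (negative ⇒ clockwise traversal).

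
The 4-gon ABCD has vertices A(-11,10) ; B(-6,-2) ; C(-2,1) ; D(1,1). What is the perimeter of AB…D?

36

|AB| = √((5)² + (-12)²) = √169 = 13
|BC| = √((4)² + (3)²) = √25 = 5
|CD| = √((3)² + (0)²) = √9 = 3
|DA| = √((-12)² + (9)²) = √225 = 15
Perimeter = 13 + 5 + 3 + 15 = 36.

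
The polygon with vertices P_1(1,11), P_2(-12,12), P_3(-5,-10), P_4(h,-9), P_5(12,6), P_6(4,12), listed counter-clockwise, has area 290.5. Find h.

-3

The doubled signed area Σ (x_i y_{i+1} − x_{i+1} y_i) is linear in h.
With h=0 it equals 629; the coefficient of h is 16 (from the two edges through P_4).
So 16·h + 629 = 2·290.5 = 581 ⇒ h = -3.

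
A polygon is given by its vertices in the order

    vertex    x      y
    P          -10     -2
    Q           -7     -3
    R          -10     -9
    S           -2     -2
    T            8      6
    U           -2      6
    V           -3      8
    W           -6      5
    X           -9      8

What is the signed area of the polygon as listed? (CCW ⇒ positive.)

Σ = (16) + (33) + (2) + (4) + (60) + (2) + (33) + (-3) + (98) = 245
Signed area = Σ/2 = 122.5 (positive ⇒ counter-clockwise traversal).

122.5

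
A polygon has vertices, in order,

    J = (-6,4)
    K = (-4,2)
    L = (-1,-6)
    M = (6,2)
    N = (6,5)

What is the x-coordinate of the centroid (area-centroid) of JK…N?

Apply Gauss's area formula. First the cross-terms c_i = x_i·y_{i+1} − x_{i+1}·y_i:
  4, 26, 34, 18, 54  ⇒  2A = 136, A = 68.
Then Σ (x_i + x_{i+1})·c_i = 216, so x̄ = 216 / (6·68) = 9/17.

9/17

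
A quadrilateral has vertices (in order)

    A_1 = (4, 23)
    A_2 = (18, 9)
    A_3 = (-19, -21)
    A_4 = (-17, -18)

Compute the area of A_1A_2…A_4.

Apply the shoelace (surveyor's) formula: 2A = Σ (x_i·y_{i+1} − x_{i+1}·y_i), indices taken mod 4.
Cross-terms: -378, -207, -15, -319  ⇒  Σ = -919
Area = |Σ|/2 = 459.5.

459.5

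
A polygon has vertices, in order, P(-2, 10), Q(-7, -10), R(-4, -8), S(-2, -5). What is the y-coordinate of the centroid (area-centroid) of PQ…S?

-49/24

Apply the shoelace formula. First the cross-terms c_i = x_i·y_{i+1} − x_{i+1}·y_i:
  90, 16, 4, -30  ⇒  2A = 80, A = 40.
Then Σ (y_i + y_{i+1})·c_i = -490, so ȳ = -490 / (6·40) = -49/24.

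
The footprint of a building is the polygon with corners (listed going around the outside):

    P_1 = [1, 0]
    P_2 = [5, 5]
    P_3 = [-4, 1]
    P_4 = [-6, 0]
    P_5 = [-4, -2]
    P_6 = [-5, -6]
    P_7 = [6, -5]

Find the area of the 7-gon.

Apply Gauss's area formula: 2A = Σ (x_i·y_{i+1} − x_{i+1}·y_i), indices taken mod 7.
Σ = (5) + (25) + (6) + (12) + (14) + (61) + (5) = 128
Area = |Σ|/2 = 64.

64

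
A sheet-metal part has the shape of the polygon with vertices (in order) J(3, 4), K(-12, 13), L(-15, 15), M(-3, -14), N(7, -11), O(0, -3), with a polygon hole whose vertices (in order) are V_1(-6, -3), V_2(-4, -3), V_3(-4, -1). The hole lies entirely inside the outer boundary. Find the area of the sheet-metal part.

236

Outer boundary:
Apply the shoelace (surveyor's) formula: 2A = Σ (x_i·y_{i+1} − x_{i+1}·y_i), indices taken mod 6.
Cross-terms: 87, 15, 255, 131, -21, 9  ⇒  Σ = 476
Area = |Σ|/2 = 238.
Hole:
Cross-terms: 6, -8, 6  ⇒  Σ = 4
Area = |Σ|/2 = 2.
Net area = 238 − 2 = 236.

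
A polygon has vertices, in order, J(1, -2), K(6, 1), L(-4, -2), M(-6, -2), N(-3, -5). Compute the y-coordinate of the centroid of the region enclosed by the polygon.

-13/6

Apply the shoelace (surveyor's) formula. First the cross-terms c_i = x_i·y_{i+1} − x_{i+1}·y_i:
  13, -8, -4, 24, 11  ⇒  2A = 36, A = 18.
Then Σ (y_i + y_{i+1})·c_i = -234, so ȳ = -234 / (6·18) = -13/6.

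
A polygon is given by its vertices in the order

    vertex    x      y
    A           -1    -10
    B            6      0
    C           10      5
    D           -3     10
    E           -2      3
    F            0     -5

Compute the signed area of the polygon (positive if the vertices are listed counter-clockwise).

Apply the shoelace (surveyor's) formula: 2A = Σ (x_i·y_{i+1} − x_{i+1}·y_i), indices taken mod 6.
Σ = (60) + (30) + (115) + (11) + (10) + (-5) = 221
Signed area = Σ/2 = 110.5 (positive ⇒ counter-clockwise traversal).

110.5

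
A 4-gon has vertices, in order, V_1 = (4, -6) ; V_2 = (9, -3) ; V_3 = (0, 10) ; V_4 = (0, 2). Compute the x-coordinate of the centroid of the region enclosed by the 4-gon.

Apply the shoelace (surveyor's) formula. First the cross-terms c_i = x_i·y_{i+1} − x_{i+1}·y_i:
  42, 90, 0, -8  ⇒  2A = 124, A = 62.
Then Σ (x_i + x_{i+1})·c_i = 1324, so x̄ = 1324 / (6·62) = 331/93.

331/93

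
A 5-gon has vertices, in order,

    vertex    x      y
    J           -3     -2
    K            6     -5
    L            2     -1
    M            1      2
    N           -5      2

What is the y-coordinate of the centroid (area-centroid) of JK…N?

Apply the shoelace formula. First the cross-terms c_i = x_i·y_{i+1} − x_{i+1}·y_i:
  27, 4, 5, 12, 16  ⇒  2A = 64, A = 32.
Then Σ (y_i + y_{i+1})·c_i = -160, so ȳ = -160 / (6·32) = -5/6.

-5/6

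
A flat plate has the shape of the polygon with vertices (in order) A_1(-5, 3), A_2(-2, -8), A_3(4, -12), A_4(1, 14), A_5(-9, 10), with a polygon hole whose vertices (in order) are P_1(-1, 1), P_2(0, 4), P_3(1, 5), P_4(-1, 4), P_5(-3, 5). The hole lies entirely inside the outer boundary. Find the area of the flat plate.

Outer boundary:
Apply the shoelace formula: 2A = Σ (x_i·y_{i+1} − x_{i+1}·y_i), indices taken mod 5.
Cross-terms: 46, 56, 68, 136, 23  ⇒  Σ = 329
Area = |Σ|/2 = 164.5.
Hole:
Apply the shoelace (surveyor's) formula: 2A = Σ (x_i·y_{i+1} − x_{i+1}·y_i), indices taken mod 5.
Σ = (-4) + (-4) + (9) + (7) + (2) = 10
Area = |Σ|/2 = 5.
Net area = 164.5 − 5 = 159.5.

159.5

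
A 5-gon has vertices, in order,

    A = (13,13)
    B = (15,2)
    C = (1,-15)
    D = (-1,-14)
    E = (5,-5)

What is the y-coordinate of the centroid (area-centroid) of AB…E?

Apply the shoelace (surveyor's) formula. First the cross-terms c_i = x_i·y_{i+1} − x_{i+1}·y_i:
  -169, -227, -29, 75, 130  ⇒  2A = -220, A = -110.
Then Σ (y_i + y_{i+1})·c_i = 872, so ȳ = 872 / (6·(-110)) = -218/165.

-218/165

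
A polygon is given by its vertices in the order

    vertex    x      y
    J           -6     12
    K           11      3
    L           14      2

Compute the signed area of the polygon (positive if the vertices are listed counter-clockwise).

5

Apply the shoelace formula: 2A = Σ (x_i·y_{i+1} − x_{i+1}·y_i), indices taken mod 3.
Σ = (-150) + (-20) + (180) = 10
Signed area = Σ/2 = 5 (positive ⇒ counter-clockwise traversal).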